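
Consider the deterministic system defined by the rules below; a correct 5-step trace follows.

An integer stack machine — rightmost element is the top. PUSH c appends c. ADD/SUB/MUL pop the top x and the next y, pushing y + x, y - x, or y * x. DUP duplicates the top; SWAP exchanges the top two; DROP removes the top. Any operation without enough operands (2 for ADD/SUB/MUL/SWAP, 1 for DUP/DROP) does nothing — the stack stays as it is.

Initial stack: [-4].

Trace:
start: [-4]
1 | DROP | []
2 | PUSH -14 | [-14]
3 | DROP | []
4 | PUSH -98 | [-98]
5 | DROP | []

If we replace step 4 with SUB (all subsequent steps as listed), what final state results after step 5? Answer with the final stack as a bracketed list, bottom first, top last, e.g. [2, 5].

(re-executing from step 4 with the substitution; state before step 4: [])
4 | SUB | []
5 | DROP | []

[]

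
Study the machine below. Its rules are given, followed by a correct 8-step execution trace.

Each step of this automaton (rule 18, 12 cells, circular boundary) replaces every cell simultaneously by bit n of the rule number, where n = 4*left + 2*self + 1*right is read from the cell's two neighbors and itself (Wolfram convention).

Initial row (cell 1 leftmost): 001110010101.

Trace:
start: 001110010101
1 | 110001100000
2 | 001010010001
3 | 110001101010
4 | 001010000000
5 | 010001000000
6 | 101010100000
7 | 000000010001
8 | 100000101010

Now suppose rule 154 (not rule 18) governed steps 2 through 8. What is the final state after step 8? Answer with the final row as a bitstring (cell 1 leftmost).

010100101001

(re-executing steps 2..8 under rule 154; state before step 2: 110001100000)
2 | 101011010001
3 | 000010001011
4 | 100101010010
5 | 011000001100
6 | 110100011010
7 | 100010110000
8 | 010100101001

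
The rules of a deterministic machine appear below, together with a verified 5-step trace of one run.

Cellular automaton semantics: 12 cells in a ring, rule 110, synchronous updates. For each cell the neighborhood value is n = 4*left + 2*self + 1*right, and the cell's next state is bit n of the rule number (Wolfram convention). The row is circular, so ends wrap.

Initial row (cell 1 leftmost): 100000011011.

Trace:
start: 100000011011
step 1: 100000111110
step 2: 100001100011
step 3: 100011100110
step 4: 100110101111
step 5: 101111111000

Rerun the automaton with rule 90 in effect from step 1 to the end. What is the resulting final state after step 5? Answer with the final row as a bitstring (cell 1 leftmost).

100101101111

(re-executing steps 1..5 under rule 90; state before step 1: 100000011011)
step 1: 110000111010
step 2: 111001101000
step 3: 101111100101
step 4: 101000111001
step 5: 100101101111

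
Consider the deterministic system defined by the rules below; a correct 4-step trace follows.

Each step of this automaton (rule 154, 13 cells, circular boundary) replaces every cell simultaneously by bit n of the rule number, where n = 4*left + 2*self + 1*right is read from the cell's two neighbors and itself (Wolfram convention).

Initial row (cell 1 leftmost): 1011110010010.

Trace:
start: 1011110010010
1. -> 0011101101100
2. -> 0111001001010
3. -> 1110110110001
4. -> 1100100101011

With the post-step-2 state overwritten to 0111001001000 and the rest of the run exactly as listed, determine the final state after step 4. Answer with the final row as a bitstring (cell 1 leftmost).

state after step 2 := 0111001001000
3. -> 1110110110100
4. -> 1100100100011

1100100100011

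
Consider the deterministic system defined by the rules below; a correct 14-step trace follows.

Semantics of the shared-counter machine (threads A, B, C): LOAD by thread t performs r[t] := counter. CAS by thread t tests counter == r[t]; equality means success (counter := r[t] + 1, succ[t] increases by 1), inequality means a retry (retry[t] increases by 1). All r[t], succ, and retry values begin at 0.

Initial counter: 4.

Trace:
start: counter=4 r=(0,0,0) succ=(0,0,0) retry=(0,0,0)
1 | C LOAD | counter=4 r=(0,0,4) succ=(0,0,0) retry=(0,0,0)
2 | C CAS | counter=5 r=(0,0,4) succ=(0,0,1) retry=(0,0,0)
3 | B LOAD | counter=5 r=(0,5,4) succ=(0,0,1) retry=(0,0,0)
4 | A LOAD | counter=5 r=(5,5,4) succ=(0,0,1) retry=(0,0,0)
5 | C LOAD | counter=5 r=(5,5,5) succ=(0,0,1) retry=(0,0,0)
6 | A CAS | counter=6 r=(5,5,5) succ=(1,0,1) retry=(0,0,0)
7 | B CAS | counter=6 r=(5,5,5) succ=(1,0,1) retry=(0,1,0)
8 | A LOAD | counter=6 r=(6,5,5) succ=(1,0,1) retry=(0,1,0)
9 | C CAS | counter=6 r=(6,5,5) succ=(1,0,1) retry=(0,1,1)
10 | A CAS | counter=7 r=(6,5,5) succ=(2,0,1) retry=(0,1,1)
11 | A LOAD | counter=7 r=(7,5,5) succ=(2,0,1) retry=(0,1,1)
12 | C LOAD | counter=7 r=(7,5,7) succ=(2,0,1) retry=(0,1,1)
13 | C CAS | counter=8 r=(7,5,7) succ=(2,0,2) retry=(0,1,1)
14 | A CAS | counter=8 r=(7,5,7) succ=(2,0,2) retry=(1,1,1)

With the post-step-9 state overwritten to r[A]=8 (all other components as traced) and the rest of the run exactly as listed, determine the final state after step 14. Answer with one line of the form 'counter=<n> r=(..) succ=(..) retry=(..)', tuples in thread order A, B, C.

counter=7 r=(6,5,6) succ=(1,0,2) retry=(2,1,1)

state after step 9 := counter=6 r=(8,5,5) succ=(1,0,1) retry=(0,1,1)
10 | A CAS | counter=6 r=(8,5,5) succ=(1,0,1) retry=(1,1,1)
11 | A LOAD | counter=6 r=(6,5,5) succ=(1,0,1) retry=(1,1,1)
12 | C LOAD | counter=6 r=(6,5,6) succ=(1,0,1) retry=(1,1,1)
13 | C CAS | counter=7 r=(6,5,6) succ=(1,0,2) retry=(1,1,1)
14 | A CAS | counter=7 r=(6,5,6) succ=(1,0,2) retry=(2,1,1)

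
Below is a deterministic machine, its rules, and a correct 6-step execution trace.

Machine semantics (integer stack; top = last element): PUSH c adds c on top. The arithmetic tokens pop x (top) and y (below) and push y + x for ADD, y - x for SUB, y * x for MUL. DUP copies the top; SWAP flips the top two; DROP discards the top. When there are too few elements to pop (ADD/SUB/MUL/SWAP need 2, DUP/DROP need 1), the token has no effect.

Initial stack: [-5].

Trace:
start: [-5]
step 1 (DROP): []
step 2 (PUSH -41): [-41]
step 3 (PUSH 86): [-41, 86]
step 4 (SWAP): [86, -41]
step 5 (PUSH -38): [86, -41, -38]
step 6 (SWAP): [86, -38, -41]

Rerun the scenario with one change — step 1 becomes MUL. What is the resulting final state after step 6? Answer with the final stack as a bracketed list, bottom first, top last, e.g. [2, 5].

[-5, 86, -38, -41]

(re-executing from step 1 with the substitution; state before step 1: [-5])
step 1 (MUL): [-5]
step 2 (PUSH -41): [-5, -41]
step 3 (PUSH 86): [-5, -41, 86]
step 4 (SWAP): [-5, 86, -41]
step 5 (PUSH -38): [-5, 86, -41, -38]
step 6 (SWAP): [-5, 86, -38, -41]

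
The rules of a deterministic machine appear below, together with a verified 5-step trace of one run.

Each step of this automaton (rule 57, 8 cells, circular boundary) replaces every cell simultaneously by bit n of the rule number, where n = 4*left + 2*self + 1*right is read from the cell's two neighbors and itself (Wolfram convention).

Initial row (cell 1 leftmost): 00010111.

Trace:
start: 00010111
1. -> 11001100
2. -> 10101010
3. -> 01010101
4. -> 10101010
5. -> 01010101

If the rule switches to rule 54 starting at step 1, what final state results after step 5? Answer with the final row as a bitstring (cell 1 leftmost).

(re-executing steps 1..5 under rule 54; state before step 1: 00010111)
1. -> 10111000
2. -> 11000101
3. -> 00101110
4. -> 01110001
5. -> 10001011

10001011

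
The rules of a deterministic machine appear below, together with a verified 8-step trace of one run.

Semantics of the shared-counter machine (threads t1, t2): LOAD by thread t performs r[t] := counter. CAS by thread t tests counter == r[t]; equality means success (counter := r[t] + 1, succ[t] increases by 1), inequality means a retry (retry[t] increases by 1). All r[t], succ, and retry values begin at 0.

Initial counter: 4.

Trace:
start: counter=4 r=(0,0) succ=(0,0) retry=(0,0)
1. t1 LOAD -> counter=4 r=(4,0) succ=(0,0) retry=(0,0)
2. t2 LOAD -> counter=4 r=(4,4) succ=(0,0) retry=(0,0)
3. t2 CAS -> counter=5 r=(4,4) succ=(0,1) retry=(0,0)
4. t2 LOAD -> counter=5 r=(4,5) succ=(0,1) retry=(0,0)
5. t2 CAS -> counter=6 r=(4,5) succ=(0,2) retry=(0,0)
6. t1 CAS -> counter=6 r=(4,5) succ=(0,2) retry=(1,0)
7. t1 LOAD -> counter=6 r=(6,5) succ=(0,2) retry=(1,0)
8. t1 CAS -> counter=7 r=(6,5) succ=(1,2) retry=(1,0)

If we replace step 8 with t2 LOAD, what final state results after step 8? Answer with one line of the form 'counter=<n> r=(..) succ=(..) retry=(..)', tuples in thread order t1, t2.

(re-executing from step 8 with the substitution; state before step 8: counter=6 r=(6,5) succ=(0,2) retry=(1,0))
8. t2 LOAD -> counter=6 r=(6,6) succ=(0,2) retry=(1,0)

counter=6 r=(6,6) succ=(0,2) retry=(1,0)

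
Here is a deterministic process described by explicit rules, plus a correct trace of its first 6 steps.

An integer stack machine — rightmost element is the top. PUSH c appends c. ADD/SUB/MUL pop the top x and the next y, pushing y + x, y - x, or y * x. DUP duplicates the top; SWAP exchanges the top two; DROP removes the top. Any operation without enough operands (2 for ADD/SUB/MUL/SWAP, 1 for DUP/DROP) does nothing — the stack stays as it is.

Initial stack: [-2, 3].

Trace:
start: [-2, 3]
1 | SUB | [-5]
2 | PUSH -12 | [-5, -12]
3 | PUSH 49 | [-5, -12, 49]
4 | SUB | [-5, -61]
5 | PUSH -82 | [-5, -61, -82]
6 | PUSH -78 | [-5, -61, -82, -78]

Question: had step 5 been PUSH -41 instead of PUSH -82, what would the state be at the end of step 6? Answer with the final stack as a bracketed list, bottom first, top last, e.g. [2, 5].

[-5, -61, -41, -78]

(re-executing from step 5 with the substitution; state before step 5: [-5, -61])
5 | PUSH -41 | [-5, -61, -41]
6 | PUSH -78 | [-5, -61, -41, -78]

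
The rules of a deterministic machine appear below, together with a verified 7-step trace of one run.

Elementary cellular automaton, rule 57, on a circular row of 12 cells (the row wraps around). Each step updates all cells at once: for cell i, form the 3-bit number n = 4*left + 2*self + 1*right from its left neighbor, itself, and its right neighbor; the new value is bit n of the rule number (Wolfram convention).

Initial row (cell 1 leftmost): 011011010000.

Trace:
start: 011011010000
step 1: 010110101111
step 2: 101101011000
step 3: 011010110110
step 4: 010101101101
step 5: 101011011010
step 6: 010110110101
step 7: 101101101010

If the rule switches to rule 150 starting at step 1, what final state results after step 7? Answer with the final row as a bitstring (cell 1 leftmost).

(re-executing steps 1..7 under rule 150; state before step 1: 011011010000)
step 1: 100000011000
step 2: 110000100101
step 3: 101001111100
step 4: 101110111011
step 5: 000100010001
step 6: 101110111011
step 7: 000100010001

000100010001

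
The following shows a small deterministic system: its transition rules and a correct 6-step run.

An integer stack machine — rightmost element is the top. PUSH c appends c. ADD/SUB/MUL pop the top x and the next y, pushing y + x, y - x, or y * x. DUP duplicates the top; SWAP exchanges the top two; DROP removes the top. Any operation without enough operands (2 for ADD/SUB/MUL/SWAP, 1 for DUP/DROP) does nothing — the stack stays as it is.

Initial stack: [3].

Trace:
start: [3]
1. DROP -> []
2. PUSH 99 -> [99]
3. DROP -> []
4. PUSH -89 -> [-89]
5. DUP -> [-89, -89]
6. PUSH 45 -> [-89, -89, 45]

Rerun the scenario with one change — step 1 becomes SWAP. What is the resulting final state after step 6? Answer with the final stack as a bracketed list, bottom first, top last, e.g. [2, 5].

[3, -89, -89, 45]

(re-executing from step 1 with the substitution; state before step 1: [3])
1. SWAP -> [3]
2. PUSH 99 -> [3, 99]
3. DROP -> [3]
4. PUSH -89 -> [3, -89]
5. DUP -> [3, -89, -89]
6. PUSH 45 -> [3, -89, -89, 45]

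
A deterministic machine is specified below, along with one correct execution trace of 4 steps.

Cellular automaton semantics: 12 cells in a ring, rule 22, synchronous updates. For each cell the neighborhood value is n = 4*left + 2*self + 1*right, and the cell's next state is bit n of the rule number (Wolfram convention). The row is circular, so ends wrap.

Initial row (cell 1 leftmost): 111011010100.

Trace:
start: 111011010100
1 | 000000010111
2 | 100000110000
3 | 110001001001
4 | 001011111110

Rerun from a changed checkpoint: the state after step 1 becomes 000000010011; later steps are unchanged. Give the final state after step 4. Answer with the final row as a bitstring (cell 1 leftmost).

state after step 1 := 000000010011
2 | 100000111100
3 | 110001000011
4 | 001011100100

001011100100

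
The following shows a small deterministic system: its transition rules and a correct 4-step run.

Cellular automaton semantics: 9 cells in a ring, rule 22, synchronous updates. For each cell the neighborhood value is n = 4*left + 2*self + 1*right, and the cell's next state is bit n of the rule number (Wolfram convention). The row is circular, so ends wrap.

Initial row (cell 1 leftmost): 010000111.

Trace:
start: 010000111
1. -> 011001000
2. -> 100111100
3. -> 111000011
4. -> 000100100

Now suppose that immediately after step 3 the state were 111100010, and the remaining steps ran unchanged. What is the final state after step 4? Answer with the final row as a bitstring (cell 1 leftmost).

state after step 3 := 111100010
4. -> 000010110

000010110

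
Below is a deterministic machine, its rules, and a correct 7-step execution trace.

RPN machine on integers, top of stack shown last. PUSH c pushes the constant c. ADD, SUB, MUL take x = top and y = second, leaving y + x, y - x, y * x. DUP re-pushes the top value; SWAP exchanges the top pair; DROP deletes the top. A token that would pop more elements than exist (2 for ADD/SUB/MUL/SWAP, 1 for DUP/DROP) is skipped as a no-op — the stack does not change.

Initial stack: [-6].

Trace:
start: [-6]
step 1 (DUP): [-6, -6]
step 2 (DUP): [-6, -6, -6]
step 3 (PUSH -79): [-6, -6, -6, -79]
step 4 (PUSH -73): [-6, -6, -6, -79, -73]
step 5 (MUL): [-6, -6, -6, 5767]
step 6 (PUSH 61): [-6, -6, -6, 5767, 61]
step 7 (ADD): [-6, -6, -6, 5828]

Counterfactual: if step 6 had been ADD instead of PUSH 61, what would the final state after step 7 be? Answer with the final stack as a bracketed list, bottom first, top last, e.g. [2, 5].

(re-executing from step 6 with the substitution; state before step 6: [-6, -6, -6, 5767])
step 6 (ADD): [-6, -6, 5761]
step 7 (ADD): [-6, 5755]

[-6, 5755]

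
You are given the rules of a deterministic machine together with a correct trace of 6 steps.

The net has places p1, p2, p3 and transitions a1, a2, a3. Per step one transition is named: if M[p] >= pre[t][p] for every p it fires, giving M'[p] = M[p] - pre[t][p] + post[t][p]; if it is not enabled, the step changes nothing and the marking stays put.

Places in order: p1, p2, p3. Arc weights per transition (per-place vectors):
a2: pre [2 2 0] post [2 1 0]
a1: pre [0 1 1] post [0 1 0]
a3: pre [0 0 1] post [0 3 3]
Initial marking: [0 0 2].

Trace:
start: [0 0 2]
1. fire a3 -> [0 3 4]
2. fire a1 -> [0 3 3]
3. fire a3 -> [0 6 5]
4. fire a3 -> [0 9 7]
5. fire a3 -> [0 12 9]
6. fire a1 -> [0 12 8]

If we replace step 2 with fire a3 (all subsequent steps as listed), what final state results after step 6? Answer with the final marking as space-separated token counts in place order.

(re-executing from step 2 with the substitution; state before step 2: [0 3 4])
2. fire a3 -> [0 6 6]
3. fire a3 -> [0 9 8]
4. fire a3 -> [0 12 10]
5. fire a3 -> [0 15 12]
6. fire a1 -> [0 15 11]

0 15 11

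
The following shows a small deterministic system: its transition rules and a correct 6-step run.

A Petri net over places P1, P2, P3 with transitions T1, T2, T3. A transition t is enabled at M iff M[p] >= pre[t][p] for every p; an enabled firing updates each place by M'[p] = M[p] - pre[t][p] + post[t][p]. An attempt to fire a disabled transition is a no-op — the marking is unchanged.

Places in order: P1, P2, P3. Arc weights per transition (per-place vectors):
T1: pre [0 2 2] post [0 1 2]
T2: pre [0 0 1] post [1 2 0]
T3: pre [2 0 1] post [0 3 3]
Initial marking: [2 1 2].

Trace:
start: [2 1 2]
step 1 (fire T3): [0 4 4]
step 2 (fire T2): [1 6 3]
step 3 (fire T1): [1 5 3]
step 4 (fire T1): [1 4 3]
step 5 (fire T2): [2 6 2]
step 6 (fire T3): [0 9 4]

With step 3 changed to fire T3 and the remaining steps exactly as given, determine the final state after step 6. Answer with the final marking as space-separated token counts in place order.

0 10 4

(re-executing from step 3 with the substitution; state before step 3: [1 6 3])
step 3 (fire T3): [1 6 3]
step 4 (fire T1): [1 5 3]
step 5 (fire T2): [2 7 2]
step 6 (fire T3): [0 10 4]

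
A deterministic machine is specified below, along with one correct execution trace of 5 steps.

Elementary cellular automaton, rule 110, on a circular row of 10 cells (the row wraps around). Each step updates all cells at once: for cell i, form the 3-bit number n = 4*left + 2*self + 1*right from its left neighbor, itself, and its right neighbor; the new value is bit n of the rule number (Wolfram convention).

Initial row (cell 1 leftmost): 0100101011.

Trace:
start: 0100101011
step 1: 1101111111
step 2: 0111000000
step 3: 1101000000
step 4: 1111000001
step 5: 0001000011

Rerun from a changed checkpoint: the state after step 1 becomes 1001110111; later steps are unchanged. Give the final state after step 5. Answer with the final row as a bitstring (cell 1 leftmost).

state after step 1 := 1001110111
step 2: 1011011100
step 3: 1111110101
step 4: 0000011111
step 5: 0000110001

0000110001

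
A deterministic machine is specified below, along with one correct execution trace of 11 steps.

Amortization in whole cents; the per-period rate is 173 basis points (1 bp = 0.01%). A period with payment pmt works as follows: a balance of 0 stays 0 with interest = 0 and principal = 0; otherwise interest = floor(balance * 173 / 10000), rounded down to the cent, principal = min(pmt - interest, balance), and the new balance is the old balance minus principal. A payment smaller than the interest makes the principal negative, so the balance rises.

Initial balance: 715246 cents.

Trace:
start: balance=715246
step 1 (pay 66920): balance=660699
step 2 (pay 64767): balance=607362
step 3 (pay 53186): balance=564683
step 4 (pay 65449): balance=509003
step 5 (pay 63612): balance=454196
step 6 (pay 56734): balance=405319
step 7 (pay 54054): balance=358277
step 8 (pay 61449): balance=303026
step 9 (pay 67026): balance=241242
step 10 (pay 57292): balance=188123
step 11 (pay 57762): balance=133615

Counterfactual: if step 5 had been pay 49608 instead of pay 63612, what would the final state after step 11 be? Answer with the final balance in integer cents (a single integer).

(re-executing from step 5 with the substitution; state before step 5: balance=509003)
step 5 (pay 49608): balance=468200
step 6 (pay 56734): balance=419565
step 7 (pay 54054): balance=372769
step 8 (pay 61449): balance=317768
step 9 (pay 67026): balance=256239
step 10 (pay 57292): balance=203379
step 11 (pay 57762): balance=149135

149135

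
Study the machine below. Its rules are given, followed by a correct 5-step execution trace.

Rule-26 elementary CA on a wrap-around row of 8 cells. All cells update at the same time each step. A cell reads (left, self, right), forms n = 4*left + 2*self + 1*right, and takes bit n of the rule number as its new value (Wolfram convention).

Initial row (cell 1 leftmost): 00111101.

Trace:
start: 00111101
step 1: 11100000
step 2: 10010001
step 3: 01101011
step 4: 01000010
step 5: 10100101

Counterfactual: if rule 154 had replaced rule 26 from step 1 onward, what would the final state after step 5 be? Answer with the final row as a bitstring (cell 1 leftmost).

10001111

(re-executing steps 1..5 under rule 154; state before step 1: 00111101)
step 1: 11111000
step 2: 11110101
step 3: 11100001
step 4: 11010011
step 5: 10001111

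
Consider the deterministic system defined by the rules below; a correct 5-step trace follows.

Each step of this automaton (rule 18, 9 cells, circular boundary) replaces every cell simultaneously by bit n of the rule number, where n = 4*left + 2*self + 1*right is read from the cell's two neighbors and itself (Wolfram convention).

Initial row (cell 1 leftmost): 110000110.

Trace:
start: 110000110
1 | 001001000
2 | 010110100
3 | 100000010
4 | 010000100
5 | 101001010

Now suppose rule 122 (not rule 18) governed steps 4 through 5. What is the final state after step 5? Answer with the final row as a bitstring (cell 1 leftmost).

101001010

(re-executing steps 4..5 under rule 122; state before step 4: 100000010)
4 | 010000101
5 | 101001010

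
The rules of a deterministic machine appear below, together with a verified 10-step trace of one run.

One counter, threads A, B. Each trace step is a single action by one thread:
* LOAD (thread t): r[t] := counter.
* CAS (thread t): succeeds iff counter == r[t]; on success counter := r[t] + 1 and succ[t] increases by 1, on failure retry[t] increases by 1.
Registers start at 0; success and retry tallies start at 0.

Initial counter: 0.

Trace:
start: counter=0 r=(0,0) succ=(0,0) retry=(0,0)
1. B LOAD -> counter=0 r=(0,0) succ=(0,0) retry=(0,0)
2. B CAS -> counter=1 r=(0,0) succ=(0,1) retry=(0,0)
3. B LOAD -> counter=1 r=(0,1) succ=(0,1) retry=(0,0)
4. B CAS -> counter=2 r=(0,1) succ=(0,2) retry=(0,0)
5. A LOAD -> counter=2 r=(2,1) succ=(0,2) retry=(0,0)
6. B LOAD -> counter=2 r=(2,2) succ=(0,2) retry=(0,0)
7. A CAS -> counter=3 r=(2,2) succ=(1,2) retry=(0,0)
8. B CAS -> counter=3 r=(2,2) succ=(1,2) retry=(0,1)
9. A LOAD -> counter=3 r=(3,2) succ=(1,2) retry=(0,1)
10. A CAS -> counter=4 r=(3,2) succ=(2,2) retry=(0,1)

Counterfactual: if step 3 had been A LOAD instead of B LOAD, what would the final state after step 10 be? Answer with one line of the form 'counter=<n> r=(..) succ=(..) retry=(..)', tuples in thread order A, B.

counter=3 r=(2,1) succ=(2,1) retry=(0,2)

(re-executing from step 3 with the substitution; state before step 3: counter=1 r=(0,0) succ=(0,1) retry=(0,0))
3. A LOAD -> counter=1 r=(1,0) succ=(0,1) retry=(0,0)
4. B CAS -> counter=1 r=(1,0) succ=(0,1) retry=(0,1)
5. A LOAD -> counter=1 r=(1,0) succ=(0,1) retry=(0,1)
6. B LOAD -> counter=1 r=(1,1) succ=(0,1) retry=(0,1)
7. A CAS -> counter=2 r=(1,1) succ=(1,1) retry=(0,1)
8. B CAS -> counter=2 r=(1,1) succ=(1,1) retry=(0,2)
9. A LOAD -> counter=2 r=(2,1) succ=(1,1) retry=(0,2)
10. A CAS -> counter=3 r=(2,1) succ=(2,1) retry=(0,2)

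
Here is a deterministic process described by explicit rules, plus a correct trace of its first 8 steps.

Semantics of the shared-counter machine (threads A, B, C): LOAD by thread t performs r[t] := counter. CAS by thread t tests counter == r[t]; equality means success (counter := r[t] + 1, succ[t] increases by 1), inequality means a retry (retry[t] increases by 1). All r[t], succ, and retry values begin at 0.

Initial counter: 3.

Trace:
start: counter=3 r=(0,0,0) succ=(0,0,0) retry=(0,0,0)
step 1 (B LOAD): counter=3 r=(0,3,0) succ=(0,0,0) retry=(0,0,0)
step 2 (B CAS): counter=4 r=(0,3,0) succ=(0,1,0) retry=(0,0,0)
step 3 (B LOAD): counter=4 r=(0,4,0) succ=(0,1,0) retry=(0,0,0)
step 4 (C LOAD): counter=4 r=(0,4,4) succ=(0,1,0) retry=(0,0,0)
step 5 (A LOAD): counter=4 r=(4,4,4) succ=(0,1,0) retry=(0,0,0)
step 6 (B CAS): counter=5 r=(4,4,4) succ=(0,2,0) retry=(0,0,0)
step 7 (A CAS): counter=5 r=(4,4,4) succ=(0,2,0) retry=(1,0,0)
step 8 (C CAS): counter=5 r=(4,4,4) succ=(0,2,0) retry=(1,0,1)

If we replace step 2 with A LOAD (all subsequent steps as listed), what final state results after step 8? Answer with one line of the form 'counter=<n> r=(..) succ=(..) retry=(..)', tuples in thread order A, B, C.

(re-executing from step 2 with the substitution; state before step 2: counter=3 r=(0,3,0) succ=(0,0,0) retry=(0,0,0))
step 2 (A LOAD): counter=3 r=(3,3,0) succ=(0,0,0) retry=(0,0,0)
step 3 (B LOAD): counter=3 r=(3,3,0) succ=(0,0,0) retry=(0,0,0)
step 4 (C LOAD): counter=3 r=(3,3,3) succ=(0,0,0) retry=(0,0,0)
step 5 (A LOAD): counter=3 r=(3,3,3) succ=(0,0,0) retry=(0,0,0)
step 6 (B CAS): counter=4 r=(3,3,3) succ=(0,1,0) retry=(0,0,0)
step 7 (A CAS): counter=4 r=(3,3,3) succ=(0,1,0) retry=(1,0,0)
step 8 (C CAS): counter=4 r=(3,3,3) succ=(0,1,0) retry=(1,0,1)

counter=4 r=(3,3,3) succ=(0,1,0) retry=(1,0,1)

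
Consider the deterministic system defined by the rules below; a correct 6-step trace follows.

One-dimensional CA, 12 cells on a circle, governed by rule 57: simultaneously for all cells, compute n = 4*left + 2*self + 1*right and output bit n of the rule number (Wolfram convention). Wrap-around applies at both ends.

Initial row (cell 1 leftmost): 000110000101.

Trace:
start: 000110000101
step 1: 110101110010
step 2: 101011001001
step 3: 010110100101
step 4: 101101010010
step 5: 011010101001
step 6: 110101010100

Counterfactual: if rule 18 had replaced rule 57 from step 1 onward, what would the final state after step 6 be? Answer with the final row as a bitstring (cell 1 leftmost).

000001000100

(re-executing steps 1..6 under rule 18; state before step 1: 000110000101)
step 1: 101001001000
step 2: 000110110101
step 3: 101000000000
step 4: 000100000001
step 5: 101010000010
step 6: 000001000100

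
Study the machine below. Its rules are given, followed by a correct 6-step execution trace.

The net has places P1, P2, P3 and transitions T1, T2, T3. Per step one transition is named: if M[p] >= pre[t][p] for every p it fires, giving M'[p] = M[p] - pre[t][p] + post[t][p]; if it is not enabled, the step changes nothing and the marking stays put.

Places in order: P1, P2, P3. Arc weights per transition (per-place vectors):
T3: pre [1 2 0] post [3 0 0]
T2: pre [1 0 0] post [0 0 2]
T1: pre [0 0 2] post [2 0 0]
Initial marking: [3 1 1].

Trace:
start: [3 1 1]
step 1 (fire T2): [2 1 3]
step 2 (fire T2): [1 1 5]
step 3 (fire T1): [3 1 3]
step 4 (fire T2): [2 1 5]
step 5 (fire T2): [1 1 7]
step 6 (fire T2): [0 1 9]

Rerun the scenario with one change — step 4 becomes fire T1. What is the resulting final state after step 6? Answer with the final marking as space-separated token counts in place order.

(re-executing from step 4 with the substitution; state before step 4: [3 1 3])
step 4 (fire T1): [5 1 1]
step 5 (fire T2): [4 1 3]
step 6 (fire T2): [3 1 5]

3 1 5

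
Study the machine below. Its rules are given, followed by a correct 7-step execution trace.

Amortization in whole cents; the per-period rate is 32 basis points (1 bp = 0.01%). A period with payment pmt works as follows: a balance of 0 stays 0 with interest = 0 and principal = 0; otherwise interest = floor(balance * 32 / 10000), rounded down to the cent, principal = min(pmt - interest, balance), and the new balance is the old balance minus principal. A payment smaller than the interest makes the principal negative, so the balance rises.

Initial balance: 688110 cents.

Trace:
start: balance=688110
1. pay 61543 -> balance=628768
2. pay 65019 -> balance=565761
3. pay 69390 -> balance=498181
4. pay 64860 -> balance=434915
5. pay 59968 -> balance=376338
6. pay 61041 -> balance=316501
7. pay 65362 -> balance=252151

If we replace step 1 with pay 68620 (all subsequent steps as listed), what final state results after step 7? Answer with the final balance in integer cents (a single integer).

(re-executing from step 1 with the substitution; state before step 1: balance=688110)
1. pay 68620 -> balance=621691
2. pay 65019 -> balance=558661
3. pay 69390 -> balance=491058
4. pay 64860 -> balance=427769
5. pay 59968 -> balance=369169
6. pay 61041 -> balance=309309
7. pay 65362 -> balance=244936

244936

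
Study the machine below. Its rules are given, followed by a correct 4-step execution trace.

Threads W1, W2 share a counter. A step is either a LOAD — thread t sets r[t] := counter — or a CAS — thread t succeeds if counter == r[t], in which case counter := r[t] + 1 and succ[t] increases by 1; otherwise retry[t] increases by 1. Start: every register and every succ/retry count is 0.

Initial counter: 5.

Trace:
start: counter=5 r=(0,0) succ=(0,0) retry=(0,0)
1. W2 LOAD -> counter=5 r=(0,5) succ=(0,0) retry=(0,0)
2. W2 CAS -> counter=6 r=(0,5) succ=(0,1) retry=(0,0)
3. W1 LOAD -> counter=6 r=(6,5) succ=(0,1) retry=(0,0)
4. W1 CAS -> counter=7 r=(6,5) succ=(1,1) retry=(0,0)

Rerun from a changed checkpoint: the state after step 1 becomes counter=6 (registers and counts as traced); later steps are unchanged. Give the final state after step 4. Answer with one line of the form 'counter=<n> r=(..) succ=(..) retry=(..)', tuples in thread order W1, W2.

state after step 1 := counter=6 r=(0,5) succ=(0,0) retry=(0,0)
2. W2 CAS -> counter=6 r=(0,5) succ=(0,0) retry=(0,1)
3. W1 LOAD -> counter=6 r=(6,5) succ=(0,0) retry=(0,1)
4. W1 CAS -> counter=7 r=(6,5) succ=(1,0) retry=(0,1)

counter=7 r=(6,5) succ=(1,0) retry=(0,1)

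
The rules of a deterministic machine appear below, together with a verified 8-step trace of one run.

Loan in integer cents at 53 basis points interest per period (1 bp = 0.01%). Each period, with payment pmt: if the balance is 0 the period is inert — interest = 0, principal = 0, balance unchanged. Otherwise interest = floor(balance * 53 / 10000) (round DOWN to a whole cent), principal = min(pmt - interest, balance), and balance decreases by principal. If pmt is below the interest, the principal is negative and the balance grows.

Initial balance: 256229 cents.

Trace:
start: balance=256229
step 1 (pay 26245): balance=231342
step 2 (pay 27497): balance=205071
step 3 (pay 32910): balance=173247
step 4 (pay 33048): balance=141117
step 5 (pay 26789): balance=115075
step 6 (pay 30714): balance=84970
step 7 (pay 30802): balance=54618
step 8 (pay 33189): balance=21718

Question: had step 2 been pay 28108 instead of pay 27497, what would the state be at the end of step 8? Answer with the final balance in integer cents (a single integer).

21088

(re-executing from step 2 with the substitution; state before step 2: balance=231342)
step 2 (pay 28108): balance=204460
step 3 (pay 32910): balance=172633
step 4 (pay 33048): balance=140499
step 5 (pay 26789): balance=114454
step 6 (pay 30714): balance=84346
step 7 (pay 30802): balance=53991
step 8 (pay 33189): balance=21088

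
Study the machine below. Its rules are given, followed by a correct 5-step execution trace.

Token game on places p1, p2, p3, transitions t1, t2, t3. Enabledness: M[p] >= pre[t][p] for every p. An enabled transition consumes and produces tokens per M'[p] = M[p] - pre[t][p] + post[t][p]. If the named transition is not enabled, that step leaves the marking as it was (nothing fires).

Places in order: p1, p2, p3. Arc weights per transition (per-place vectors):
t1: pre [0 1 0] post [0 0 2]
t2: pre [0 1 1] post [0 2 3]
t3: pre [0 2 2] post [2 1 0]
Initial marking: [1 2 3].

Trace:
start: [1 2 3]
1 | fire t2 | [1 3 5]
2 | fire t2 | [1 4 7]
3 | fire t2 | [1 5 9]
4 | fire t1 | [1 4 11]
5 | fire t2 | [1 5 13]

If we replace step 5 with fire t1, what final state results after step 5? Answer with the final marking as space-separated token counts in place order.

(re-executing from step 5 with the substitution; state before step 5: [1 4 11])
5 | fire t1 | [1 3 13]

1 3 13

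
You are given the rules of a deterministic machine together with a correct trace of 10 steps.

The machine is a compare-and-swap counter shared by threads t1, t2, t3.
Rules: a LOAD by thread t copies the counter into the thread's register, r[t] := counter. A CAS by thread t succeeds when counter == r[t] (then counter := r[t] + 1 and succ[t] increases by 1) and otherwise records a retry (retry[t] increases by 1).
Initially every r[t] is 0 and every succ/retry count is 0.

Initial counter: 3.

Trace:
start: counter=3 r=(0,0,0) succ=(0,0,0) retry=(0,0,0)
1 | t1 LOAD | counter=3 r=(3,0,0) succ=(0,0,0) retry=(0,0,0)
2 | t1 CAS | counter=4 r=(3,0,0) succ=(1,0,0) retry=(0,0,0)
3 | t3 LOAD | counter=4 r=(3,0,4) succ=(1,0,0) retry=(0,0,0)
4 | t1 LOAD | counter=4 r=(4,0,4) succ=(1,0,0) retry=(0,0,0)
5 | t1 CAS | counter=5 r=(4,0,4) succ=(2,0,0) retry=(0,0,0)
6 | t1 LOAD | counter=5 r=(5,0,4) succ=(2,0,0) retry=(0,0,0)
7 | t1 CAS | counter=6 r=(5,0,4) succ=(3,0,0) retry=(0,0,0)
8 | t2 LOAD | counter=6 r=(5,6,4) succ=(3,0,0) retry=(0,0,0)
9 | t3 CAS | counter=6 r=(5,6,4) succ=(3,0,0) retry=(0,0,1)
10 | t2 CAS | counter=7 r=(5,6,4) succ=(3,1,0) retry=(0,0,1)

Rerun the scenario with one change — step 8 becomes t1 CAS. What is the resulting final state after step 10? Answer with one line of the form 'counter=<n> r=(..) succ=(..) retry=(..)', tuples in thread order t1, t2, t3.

(re-executing from step 8 with the substitution; state before step 8: counter=6 r=(5,0,4) succ=(3,0,0) retry=(0,0,0))
8 | t1 CAS | counter=6 r=(5,0,4) succ=(3,0,0) retry=(1,0,0)
9 | t3 CAS | counter=6 r=(5,0,4) succ=(3,0,0) retry=(1,0,1)
10 | t2 CAS | counter=6 r=(5,0,4) succ=(3,0,0) retry=(1,1,1)

counter=6 r=(5,0,4) succ=(3,0,0) retry=(1,1,1)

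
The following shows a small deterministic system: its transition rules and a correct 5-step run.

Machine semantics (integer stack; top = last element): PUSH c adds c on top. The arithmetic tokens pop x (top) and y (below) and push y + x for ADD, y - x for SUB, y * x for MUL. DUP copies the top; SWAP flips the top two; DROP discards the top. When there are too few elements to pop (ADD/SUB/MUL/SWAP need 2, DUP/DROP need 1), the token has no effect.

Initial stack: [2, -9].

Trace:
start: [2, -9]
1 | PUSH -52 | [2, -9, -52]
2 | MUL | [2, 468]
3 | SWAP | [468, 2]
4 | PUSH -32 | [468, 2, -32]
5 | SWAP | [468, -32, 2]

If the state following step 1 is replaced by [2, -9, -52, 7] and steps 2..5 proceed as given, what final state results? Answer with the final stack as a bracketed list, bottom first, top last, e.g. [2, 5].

[2, -364, -32, -9]

state after step 1 := [2, -9, -52, 7]
2 | MUL | [2, -9, -364]
3 | SWAP | [2, -364, -9]
4 | PUSH -32 | [2, -364, -9, -32]
5 | SWAP | [2, -364, -32, -9]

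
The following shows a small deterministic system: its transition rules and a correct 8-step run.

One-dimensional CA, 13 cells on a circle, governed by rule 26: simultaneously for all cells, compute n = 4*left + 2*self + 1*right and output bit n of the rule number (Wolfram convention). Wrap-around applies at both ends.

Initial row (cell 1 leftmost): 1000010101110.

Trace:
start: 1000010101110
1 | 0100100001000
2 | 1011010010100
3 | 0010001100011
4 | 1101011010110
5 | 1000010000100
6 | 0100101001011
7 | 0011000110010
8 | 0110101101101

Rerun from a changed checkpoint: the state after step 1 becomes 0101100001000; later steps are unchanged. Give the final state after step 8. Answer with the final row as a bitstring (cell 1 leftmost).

state after step 1 := 0101100001000
2 | 1001010010100
3 | 0110001100011
4 | 0101011010110
5 | 1000010000101
6 | 0100101001001
7 | 0011000110110
8 | 0110101100101

0110101100101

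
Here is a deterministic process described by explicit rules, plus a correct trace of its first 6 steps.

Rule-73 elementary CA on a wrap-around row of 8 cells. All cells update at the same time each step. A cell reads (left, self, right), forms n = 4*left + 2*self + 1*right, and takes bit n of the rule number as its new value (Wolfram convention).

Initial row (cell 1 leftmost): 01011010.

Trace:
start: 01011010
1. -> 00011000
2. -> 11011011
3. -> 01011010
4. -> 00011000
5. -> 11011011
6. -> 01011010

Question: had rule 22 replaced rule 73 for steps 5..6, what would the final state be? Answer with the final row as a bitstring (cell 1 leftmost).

(re-executing steps 5..6 under rule 22; state before step 5: 00011000)
5. -> 00100100
6. -> 01111110

01111110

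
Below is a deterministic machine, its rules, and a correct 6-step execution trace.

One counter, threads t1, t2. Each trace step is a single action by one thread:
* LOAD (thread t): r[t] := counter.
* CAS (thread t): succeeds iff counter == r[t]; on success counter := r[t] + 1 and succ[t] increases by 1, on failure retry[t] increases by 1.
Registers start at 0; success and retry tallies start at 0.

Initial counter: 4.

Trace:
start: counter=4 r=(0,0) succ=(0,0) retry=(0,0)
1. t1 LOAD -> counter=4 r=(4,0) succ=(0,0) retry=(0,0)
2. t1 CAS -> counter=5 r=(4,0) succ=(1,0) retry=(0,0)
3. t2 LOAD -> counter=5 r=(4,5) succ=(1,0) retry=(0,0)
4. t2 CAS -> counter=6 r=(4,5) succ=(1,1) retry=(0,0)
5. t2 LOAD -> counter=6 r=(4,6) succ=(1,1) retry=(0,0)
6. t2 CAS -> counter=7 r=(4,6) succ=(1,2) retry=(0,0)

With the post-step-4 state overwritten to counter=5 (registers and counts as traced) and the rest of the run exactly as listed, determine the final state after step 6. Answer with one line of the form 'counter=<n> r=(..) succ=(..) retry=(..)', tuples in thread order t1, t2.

counter=6 r=(4,5) succ=(1,2) retry=(0,0)

state after step 4 := counter=5 r=(4,5) succ=(1,1) retry=(0,0)
5. t2 LOAD -> counter=5 r=(4,5) succ=(1,1) retry=(0,0)
6. t2 CAS -> counter=6 r=(4,5) succ=(1,2) retry=(0,0)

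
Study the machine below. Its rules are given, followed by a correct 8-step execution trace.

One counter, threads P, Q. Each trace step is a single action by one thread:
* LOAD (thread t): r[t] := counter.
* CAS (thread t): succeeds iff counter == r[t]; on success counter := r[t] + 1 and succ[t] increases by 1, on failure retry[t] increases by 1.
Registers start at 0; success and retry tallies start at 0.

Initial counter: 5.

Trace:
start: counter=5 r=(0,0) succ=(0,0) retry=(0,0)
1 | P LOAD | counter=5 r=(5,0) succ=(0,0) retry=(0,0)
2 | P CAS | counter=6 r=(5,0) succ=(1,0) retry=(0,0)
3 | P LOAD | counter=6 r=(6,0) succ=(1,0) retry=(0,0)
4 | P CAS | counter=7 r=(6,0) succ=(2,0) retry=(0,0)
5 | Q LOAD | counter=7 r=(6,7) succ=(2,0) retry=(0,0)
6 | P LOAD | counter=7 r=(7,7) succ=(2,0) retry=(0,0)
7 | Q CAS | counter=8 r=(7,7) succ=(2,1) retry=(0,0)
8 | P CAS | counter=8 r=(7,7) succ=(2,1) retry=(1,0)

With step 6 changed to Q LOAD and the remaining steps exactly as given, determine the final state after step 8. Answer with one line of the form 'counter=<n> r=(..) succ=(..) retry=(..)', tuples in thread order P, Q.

(re-executing from step 6 with the substitution; state before step 6: counter=7 r=(6,7) succ=(2,0) retry=(0,0))
6 | Q LOAD | counter=7 r=(6,7) succ=(2,0) retry=(0,0)
7 | Q CAS | counter=8 r=(6,7) succ=(2,1) retry=(0,0)
8 | P CAS | counter=8 r=(6,7) succ=(2,1) retry=(1,0)

counter=8 r=(6,7) succ=(2,1) retry=(1,0)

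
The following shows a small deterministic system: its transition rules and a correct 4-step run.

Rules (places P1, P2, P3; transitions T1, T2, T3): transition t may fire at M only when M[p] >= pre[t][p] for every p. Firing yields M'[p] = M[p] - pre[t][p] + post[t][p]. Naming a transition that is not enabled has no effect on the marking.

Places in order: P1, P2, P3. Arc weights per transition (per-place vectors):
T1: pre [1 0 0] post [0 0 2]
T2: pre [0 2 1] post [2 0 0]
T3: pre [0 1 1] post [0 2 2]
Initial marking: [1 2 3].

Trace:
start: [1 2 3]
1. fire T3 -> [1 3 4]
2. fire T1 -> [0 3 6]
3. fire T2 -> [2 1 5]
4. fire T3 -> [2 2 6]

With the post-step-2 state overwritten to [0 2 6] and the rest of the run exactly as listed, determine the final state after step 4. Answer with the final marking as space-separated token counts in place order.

state after step 2 := [0 2 6]
3. fire T2 -> [2 0 5]
4. fire T3 -> [2 0 5]

2 0 5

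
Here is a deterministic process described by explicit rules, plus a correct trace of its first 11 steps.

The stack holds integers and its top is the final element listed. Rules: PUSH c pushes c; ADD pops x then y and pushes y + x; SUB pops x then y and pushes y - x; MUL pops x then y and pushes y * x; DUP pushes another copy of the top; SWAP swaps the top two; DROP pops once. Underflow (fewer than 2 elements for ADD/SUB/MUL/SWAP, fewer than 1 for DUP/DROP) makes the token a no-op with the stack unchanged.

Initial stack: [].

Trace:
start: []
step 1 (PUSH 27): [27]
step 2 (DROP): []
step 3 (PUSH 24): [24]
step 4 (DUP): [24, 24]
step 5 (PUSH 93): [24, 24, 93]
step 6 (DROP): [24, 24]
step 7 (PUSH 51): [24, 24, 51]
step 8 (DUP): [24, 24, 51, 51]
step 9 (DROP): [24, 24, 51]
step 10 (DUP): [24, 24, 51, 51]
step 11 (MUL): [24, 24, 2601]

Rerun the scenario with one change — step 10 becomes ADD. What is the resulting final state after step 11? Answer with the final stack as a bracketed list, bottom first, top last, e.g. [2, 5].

(re-executing from step 10 with the substitution; state before step 10: [24, 24, 51])
step 10 (ADD): [24, 75]
step 11 (MUL): [1800]

[1800]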